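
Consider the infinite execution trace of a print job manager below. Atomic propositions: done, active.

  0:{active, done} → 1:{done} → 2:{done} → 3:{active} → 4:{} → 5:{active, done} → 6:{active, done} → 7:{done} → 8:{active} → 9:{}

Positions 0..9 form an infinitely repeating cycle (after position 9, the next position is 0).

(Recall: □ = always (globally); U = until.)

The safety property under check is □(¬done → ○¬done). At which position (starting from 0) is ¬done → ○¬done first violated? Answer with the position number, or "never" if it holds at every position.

4

Check ¬done → ○¬done at each position in order: 0 ✓, 1 ✓, 2 ✓, 3 ✓.
At position 4 the labels are {} and the next position 5 has {active, done}, so ¬done → ○¬done is false there. This is the first violation.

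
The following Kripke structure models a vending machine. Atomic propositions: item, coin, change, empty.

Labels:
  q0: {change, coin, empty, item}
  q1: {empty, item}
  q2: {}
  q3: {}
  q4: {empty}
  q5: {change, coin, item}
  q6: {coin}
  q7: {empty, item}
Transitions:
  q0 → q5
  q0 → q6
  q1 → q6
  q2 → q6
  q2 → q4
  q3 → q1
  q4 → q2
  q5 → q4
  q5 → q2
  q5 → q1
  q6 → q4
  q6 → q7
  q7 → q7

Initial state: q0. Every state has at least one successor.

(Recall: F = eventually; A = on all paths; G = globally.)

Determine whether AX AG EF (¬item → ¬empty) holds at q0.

Yes

States satisfying AG EF (¬item → ¬empty): {q0, q1, q2, q3, q4, q5, q6, q7}.
States satisfying AX AG EF (¬item → ¬empty): {q0, q1, q2, q3, q4, q5, q6, q7}.
q0 ∈ Sat(AX AG EF (¬item → ¬empty)).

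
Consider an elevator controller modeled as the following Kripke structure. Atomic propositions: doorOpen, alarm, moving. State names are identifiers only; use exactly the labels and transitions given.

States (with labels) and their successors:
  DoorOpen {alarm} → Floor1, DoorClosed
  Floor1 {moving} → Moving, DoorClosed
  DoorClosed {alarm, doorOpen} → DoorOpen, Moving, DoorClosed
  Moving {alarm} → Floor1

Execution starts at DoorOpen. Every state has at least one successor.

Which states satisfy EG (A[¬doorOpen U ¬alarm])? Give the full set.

States satisfying A[¬doorOpen U ¬alarm]: {Floor1, Moving}.
States satisfying EG (A[¬doorOpen U ¬alarm]): {Floor1, Moving}.

{Floor1, Moving}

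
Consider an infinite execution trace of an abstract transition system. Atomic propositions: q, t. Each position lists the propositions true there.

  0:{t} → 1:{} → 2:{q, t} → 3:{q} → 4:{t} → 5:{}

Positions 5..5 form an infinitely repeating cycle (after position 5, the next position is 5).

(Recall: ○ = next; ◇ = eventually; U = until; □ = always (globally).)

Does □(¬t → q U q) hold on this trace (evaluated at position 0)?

No

¬t → q U q must hold at every position from 0 onward. It fails at position 1, so □(¬t → q U q) is false.
Positions where ¬t holds: 1, 3, 5.
Check q U q at each: 1→fails, 3→ok, 5→fails.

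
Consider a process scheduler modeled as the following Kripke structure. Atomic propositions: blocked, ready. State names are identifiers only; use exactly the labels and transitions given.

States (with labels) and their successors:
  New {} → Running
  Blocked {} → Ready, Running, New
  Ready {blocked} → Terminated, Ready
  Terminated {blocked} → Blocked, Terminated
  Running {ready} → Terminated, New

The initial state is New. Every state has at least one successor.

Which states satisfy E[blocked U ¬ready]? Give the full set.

{New, Blocked, Ready, Terminated}

States satisfying blocked: {Ready, Terminated}.
States satisfying ¬ready: {New, Blocked, Ready, Terminated}.
States satisfying E[blocked U ¬ready]: {New, Blocked, Ready, Terminated}.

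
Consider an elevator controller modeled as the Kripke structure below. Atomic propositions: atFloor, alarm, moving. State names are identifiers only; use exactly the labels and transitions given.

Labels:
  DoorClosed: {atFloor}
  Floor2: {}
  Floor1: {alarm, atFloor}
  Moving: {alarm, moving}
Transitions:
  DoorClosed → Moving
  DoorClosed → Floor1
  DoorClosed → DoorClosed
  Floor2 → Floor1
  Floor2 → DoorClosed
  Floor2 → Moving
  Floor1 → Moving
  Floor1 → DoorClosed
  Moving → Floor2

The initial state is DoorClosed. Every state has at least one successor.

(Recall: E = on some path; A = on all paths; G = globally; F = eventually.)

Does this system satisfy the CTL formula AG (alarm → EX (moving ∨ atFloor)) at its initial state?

States satisfying alarm → EX (moving ∨ atFloor): {DoorClosed, Floor2, Floor1}.
States satisfying AG (alarm → EX (moving ∨ atFloor)): ∅.
Moving is reachable from DoorClosed and violates alarm → EX (moving ∨ atFloor), so AG fails at DoorClosed.
DoorClosed ∉ Sat(AG (alarm → EX (moving ∨ atFloor))).

Violated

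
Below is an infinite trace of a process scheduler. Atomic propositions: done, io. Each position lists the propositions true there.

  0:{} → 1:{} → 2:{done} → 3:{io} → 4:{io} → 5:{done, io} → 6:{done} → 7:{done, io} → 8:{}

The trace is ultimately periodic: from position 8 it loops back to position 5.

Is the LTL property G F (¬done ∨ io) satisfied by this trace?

F (¬done ∨ io) holds at every position 0..8, and those are all positions ever visited, so G F (¬done ∨ io) holds.

Yes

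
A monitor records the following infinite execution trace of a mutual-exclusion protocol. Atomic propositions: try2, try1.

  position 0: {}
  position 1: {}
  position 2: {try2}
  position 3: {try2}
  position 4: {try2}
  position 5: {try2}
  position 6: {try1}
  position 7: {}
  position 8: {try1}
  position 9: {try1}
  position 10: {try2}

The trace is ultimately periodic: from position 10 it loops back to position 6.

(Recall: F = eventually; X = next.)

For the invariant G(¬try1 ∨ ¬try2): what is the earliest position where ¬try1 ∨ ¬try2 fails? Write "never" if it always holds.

¬try1 ∨ ¬try2 holds at every position 0..10, and those are all the positions the trace ever visits, so the invariant G(¬try1 ∨ ¬try2) is never violated.

never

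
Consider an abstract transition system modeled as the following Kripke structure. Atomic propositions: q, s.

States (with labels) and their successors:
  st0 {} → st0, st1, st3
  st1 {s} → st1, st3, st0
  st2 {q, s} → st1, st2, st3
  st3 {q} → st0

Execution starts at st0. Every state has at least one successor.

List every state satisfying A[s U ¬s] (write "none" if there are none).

{st0, st3}

States satisfying s: {st1, st2}.
States satisfying ¬s: {st0, st3}.
States satisfying A[s U ¬s]: {st0, st3}.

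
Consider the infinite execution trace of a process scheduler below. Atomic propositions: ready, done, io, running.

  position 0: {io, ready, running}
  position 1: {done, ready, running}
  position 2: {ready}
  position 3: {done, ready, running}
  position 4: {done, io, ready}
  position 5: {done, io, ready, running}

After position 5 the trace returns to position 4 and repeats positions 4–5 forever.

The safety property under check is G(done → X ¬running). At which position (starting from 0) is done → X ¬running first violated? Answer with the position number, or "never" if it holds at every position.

Check done → X ¬running at each position in order: 0 ✓, 1 ✓, 2 ✓, 3 ✓.
At position 4 the labels are {done, io, ready} and the next position 5 has {done, io, ready, running}, so done → X ¬running is false there. This is the first violation.

4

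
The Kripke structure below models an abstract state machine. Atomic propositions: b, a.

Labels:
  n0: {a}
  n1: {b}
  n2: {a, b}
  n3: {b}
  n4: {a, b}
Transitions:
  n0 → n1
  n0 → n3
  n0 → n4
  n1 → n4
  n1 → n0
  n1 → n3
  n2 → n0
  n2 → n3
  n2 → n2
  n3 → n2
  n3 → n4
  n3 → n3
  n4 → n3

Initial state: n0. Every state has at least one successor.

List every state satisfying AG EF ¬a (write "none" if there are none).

States satisfying EF ¬a: {n0, n1, n2, n3, n4}.
States satisfying AG EF ¬a: {n0, n1, n2, n3, n4}.

{n0, n1, n2, n3, n4}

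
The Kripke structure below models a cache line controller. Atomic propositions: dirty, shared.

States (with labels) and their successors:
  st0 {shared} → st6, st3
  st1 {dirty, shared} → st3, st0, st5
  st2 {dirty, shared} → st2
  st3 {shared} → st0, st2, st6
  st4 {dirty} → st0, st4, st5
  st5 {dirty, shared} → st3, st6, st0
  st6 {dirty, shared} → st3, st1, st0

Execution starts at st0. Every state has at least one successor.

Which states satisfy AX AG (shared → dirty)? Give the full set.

{st2}

States satisfying AG (shared → dirty): {st2}.
States satisfying AX AG (shared → dirty): {st2}.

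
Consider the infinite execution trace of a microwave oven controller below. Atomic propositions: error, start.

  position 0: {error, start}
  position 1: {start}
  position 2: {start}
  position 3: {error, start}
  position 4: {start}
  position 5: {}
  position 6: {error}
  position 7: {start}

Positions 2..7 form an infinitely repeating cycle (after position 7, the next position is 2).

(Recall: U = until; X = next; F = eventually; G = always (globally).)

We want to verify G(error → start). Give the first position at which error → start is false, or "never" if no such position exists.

Check error → start at each position in order: 0 ✓, 1 ✓, 2 ✓, 3 ✓, 4 ✓, 5 ✓.
At position 6 the labels are {error}, so error → start is false there. This is the first violation.

6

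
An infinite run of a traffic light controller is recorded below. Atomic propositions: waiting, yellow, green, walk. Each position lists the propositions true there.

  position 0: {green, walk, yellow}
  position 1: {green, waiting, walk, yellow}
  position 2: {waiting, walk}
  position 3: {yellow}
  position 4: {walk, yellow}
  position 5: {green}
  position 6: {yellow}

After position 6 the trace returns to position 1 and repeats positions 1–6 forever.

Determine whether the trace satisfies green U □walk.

Walking from position 0: at position 2, □walk has not yet held and green fails, so green U □walk is false.

No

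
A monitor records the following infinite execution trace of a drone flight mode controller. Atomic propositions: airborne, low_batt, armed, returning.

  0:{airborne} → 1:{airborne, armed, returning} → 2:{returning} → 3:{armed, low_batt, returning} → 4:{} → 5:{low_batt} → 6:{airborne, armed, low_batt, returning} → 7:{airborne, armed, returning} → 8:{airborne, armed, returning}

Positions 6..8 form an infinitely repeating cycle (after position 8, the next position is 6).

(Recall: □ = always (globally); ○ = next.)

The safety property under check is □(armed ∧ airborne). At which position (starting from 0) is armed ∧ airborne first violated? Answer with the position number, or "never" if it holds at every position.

At position 0 the labels are {airborne}, so armed ∧ airborne is false there. This is the first violation.

0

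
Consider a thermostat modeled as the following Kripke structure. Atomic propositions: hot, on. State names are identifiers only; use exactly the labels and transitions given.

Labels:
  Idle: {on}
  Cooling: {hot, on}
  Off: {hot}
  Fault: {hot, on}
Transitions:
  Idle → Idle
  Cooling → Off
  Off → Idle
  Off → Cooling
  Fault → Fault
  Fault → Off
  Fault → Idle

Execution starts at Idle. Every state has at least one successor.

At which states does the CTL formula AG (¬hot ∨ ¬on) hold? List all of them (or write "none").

States satisfying ¬hot ∨ ¬on: {Idle, Off}.
States satisfying AG (¬hot ∨ ¬on): {Idle}.

{Idle}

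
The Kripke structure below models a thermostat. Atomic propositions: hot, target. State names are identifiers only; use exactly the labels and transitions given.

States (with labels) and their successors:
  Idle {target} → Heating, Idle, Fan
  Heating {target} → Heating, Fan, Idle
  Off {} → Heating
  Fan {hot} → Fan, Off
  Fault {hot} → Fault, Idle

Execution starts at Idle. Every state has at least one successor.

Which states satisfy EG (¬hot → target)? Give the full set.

{Idle, Heating, Fan, Fault}

States satisfying ¬hot → target: {Idle, Heating, Fan, Fault}.
States satisfying EG (¬hot → target): {Idle, Heating, Fan, Fault}.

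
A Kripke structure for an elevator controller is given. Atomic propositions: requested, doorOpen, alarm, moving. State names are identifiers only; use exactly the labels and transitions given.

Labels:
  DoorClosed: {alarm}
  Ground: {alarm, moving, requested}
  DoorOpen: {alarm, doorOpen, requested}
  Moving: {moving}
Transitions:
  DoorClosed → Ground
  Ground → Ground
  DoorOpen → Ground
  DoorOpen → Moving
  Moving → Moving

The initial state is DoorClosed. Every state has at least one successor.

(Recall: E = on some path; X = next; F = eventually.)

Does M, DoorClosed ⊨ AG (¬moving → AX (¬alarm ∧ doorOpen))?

No

States satisfying ¬moving → AX (¬alarm ∧ doorOpen): {Ground, Moving}.
States satisfying AG (¬moving → AX (¬alarm ∧ doorOpen)): {Ground, Moving}.
DoorClosed is reachable from DoorClosed and violates ¬moving → AX (¬alarm ∧ doorOpen), so AG fails at DoorClosed.
DoorClosed ∉ Sat(AG (¬moving → AX (¬alarm ∧ doorOpen))).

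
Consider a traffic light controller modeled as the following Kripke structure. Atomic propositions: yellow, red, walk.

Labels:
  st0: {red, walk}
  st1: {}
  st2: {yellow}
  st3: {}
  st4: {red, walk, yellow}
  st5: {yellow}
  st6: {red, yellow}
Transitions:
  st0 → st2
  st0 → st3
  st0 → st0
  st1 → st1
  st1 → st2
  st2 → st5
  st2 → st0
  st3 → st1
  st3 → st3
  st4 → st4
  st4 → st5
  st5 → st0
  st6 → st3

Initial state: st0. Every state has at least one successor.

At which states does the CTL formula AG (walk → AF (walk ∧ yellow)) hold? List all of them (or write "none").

States satisfying walk → AF (walk ∧ yellow): {st1, st2, st3, st4, st5, st6}.
States satisfying AG (walk → AF (walk ∧ yellow)): ∅.

none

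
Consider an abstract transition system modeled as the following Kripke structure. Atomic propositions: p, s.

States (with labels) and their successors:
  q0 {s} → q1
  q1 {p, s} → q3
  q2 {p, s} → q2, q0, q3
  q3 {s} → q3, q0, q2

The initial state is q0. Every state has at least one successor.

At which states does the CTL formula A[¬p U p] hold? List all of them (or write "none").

States satisfying ¬p: {q0, q3}.
States satisfying p: {q1, q2}.
States satisfying A[¬p U p]: {q0, q1, q2}.

{q0, q1, q2}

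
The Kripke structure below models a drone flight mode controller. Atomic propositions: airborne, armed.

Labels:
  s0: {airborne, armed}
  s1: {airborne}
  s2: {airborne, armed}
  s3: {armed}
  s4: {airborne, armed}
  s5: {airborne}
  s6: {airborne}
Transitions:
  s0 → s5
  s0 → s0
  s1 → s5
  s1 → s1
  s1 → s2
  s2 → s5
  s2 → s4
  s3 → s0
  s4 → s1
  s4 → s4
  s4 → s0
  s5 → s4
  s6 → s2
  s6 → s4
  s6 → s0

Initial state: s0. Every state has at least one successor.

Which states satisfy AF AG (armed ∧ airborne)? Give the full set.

States satisfying AG (armed ∧ airborne): ∅.
States satisfying AF AG (armed ∧ airborne): ∅.

none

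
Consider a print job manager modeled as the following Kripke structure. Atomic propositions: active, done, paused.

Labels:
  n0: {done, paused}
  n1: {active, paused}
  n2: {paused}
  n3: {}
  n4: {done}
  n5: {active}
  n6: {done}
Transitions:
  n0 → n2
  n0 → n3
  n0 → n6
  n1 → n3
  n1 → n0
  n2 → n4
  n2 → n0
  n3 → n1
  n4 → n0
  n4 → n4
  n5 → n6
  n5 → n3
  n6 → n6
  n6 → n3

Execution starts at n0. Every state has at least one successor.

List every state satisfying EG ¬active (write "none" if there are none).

States satisfying ¬active: {n0, n2, n3, n4, n6}.
States satisfying EG ¬active: {n0, n2, n4, n6}.

{n0, n2, n4, n6}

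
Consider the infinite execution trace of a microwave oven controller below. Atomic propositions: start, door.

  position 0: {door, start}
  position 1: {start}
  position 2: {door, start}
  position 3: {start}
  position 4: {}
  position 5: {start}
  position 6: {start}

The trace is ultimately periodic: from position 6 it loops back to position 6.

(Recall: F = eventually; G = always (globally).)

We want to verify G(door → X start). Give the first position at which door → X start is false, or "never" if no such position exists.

never

door → X start holds at every position 0..6, and those are all the positions the trace ever visits, so the invariant G(door → X start) is never violated.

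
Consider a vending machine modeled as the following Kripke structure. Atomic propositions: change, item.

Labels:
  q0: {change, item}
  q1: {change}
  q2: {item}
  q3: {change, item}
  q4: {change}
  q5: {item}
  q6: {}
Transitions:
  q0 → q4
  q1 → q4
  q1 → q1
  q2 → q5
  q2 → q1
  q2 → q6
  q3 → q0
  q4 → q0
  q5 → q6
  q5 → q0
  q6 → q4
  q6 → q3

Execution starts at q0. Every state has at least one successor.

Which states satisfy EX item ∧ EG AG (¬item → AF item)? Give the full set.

States satisfying item: {q0, q2, q3, q5}.
States satisfying EX item: {q2, q3, q4, q5, q6}.
States satisfying AG (¬item → AF item): {q0, q3, q4, q5, q6}.
States satisfying EG AG (¬item → AF item): {q0, q3, q4, q5, q6}.
States satisfying EX item ∧ EG AG (¬item → AF item): {q3, q4, q5, q6}.

{q3, q4, q5, q6}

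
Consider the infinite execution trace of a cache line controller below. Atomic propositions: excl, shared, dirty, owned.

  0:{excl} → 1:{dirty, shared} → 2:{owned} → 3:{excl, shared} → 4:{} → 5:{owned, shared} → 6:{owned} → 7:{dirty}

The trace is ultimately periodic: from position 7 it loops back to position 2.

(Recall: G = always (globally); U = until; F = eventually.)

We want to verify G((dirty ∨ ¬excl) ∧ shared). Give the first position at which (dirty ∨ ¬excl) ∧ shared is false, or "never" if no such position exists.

At position 0 the labels are {excl}, so (dirty ∨ ¬excl) ∧ shared is false there. This is the first violation.

0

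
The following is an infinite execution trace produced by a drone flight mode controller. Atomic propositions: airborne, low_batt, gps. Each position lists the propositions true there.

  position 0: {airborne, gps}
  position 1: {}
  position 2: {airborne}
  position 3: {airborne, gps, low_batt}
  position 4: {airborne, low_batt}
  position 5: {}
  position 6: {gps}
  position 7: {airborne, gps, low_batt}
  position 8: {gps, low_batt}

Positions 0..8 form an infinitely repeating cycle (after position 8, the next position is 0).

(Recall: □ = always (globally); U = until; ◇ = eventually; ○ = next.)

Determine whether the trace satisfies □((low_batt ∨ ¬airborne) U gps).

(low_batt ∨ ¬airborne) U gps must hold at every position from 0 onward. It fails at position 1, so □((low_batt ∨ ¬airborne) U gps) is false.

Does not hold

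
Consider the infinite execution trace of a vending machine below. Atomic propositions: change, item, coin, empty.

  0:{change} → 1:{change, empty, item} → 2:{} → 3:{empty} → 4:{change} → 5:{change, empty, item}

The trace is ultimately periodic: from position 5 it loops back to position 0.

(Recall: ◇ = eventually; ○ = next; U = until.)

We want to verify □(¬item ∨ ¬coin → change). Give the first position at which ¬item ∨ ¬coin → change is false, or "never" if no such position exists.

Check ¬item ∨ ¬coin → change at each position in order: 0 ✓, 1 ✓.
At position 2 the labels are {}, so ¬item ∨ ¬coin → change is false there. This is the first violation.

2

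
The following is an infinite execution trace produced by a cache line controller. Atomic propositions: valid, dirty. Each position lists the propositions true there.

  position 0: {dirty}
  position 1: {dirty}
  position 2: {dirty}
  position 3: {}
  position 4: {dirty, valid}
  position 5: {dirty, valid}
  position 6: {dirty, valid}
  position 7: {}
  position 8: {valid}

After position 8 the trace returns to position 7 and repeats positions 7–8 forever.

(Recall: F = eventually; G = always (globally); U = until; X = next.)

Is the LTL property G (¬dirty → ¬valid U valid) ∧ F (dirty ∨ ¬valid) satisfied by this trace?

¬dirty → ¬valid U valid holds at every position 0..8, and those are all positions ever visited, so G (¬dirty → ¬valid U valid) holds.
Positions where ¬dirty holds: 3, 7, 8.
Check ¬valid U valid at each: 3→ok, 7→ok, 8→ok.
dirty ∨ ¬valid holds at position 0, which is reachable from 0, so F (dirty ∨ ¬valid) holds.
At position 0: G (¬dirty → ¬valid U valid) is true; F (dirty ∨ ¬valid) is true; so G (¬dirty → ¬valid U valid) ∧ F (dirty ∨ ¬valid) is true.

Yes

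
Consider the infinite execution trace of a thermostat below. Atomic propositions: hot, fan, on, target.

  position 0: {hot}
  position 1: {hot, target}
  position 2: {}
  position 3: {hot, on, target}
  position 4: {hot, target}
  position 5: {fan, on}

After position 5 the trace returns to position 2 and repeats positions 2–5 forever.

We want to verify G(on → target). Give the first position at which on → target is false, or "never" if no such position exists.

5

Check on → target at each position in order: 0 ✓, 1 ✓, 2 ✓, 3 ✓, 4 ✓.
At position 5 the labels are {fan, on}, so on → target is false there. This is the first violation.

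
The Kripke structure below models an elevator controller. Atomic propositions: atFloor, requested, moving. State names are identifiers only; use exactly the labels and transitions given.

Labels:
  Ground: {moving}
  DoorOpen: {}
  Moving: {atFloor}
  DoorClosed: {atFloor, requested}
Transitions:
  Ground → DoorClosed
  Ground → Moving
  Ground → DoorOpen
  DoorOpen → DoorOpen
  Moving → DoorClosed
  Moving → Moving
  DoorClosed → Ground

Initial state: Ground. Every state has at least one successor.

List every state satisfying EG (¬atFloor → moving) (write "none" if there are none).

{Ground, Moving, DoorClosed}

States satisfying ¬atFloor → moving: {Ground, Moving, DoorClosed}.
States satisfying EG (¬atFloor → moving): {Ground, Moving, DoorClosed}.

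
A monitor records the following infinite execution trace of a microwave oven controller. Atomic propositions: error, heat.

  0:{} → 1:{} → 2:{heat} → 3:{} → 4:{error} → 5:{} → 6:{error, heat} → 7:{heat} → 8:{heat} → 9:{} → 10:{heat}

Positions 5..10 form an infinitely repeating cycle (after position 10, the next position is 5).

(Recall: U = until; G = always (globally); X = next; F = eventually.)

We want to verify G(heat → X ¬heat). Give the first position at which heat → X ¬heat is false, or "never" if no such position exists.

Check heat → X ¬heat at each position in order: 0 ✓, 1 ✓, 2 ✓, 3 ✓, 4 ✓, 5 ✓.
At position 6 the labels are {error, heat} and the next position 7 has {heat}, so heat → X ¬heat is false there. This is the first violation.

6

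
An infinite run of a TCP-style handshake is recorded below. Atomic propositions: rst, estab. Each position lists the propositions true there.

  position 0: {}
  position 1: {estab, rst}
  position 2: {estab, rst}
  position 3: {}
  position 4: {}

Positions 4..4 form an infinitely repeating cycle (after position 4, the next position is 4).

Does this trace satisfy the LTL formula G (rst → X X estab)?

Violated

rst → X X estab must hold at every position from 0 onward. It fails at position 1, so G (rst → X X estab) is false.
Positions where rst holds: 1, 2.
Check X X estab at each: 1→fails, 2→fails.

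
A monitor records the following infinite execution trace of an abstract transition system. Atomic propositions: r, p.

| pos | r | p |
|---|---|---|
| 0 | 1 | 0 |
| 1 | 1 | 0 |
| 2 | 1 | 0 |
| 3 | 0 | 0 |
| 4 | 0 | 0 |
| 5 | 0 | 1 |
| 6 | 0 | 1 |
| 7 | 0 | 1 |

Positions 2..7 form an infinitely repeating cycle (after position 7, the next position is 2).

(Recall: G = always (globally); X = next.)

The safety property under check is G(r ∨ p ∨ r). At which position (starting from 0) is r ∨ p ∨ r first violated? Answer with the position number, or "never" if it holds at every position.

3

Check r ∨ p ∨ r at each position in order: 0 ✓, 1 ✓, 2 ✓.
At position 3 the labels are {}, so r ∨ p ∨ r is false there. This is the first violation.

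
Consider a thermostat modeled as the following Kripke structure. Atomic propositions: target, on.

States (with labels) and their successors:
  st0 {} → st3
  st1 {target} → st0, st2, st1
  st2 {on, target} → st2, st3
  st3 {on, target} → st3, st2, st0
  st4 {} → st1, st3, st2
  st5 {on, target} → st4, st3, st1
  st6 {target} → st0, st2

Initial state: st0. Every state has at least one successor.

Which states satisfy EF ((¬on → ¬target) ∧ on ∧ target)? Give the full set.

{st0, st1, st2, st3, st4, st5, st6}

States satisfying (¬on → ¬target) ∧ on ∧ target: {st2, st3, st5}.
States satisfying EF ((¬on → ¬target) ∧ on ∧ target): {st0, st1, st2, st3, st4, st5, st6}.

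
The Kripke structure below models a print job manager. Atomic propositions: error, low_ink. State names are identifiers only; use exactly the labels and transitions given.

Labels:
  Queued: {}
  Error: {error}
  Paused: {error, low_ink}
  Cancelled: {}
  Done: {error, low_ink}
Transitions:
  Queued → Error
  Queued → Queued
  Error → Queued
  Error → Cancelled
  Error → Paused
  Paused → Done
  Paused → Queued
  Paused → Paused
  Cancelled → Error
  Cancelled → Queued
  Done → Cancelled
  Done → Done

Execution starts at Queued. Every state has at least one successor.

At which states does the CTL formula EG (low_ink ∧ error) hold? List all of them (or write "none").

States satisfying low_ink ∧ error: {Paused, Done}.
States satisfying EG (low_ink ∧ error): {Paused, Done}.

{Paused, Done}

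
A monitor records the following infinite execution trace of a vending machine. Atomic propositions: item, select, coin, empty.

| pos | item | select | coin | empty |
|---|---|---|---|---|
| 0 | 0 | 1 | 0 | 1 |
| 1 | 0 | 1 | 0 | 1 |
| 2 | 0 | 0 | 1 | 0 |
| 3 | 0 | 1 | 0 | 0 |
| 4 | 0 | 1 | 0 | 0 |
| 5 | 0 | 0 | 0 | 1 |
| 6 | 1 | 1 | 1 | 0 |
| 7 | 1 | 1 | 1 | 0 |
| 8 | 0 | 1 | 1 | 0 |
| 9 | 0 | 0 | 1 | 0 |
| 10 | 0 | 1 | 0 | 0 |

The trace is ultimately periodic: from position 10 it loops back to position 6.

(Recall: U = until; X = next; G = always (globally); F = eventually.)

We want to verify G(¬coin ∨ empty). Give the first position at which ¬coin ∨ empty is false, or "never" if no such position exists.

Check ¬coin ∨ empty at each position in order: 0 ✓, 1 ✓.
At position 2 the labels are {coin}, so ¬coin ∨ empty is false there. This is the first violation.

2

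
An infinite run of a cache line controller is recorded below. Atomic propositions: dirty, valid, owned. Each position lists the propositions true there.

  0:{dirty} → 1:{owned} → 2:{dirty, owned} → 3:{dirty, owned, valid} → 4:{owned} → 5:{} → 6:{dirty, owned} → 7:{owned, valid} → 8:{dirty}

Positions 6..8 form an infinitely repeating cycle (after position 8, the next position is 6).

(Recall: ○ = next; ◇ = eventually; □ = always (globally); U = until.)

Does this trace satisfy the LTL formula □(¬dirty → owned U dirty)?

¬dirty → owned U dirty must hold at every position from 0 onward. It fails at position 4, so □(¬dirty → owned U dirty) is false.
Positions where ¬dirty holds: 1, 4, 5, 7.
Check owned U dirty at each: 1→ok, 4→fails, 5→fails, 7→ok.

No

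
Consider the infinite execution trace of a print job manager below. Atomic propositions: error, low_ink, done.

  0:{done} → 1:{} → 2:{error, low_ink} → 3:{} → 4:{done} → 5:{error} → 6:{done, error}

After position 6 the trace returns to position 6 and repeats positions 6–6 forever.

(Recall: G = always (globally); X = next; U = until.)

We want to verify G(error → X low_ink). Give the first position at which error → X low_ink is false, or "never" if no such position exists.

2

Check error → X low_ink at each position in order: 0 ✓, 1 ✓.
At position 2 the labels are {error, low_ink} and the next position 3 has {}, so error → X low_ink is false there. This is the first violation.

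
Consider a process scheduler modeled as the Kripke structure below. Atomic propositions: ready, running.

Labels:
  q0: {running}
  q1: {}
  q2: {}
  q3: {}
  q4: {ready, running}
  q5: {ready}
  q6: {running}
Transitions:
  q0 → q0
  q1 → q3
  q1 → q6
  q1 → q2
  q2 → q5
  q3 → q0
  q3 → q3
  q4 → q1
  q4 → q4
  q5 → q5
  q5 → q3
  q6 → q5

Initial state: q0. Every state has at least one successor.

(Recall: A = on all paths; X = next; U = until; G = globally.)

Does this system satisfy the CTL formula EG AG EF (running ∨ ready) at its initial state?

Holds

States satisfying AG EF (running ∨ ready): {q0, q1, q2, q3, q4, q5, q6}.
States satisfying EG AG EF (running ∨ ready): {q0, q1, q2, q3, q4, q5, q6}.
q0 ∈ Sat(EG AG EF (running ∨ ready)).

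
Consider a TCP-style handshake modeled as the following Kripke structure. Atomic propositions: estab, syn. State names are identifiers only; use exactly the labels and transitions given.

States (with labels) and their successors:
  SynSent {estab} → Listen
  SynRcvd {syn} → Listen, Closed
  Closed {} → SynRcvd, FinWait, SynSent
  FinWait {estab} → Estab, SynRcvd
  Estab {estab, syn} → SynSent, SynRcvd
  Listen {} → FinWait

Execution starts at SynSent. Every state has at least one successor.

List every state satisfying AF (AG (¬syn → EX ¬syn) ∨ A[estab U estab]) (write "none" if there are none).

States satisfying AG (¬syn → EX ¬syn) ∨ A[estab U estab]: {SynSent, FinWait, Estab}.
States satisfying AF (AG (¬syn → EX ¬syn) ∨ A[estab U estab]): {SynSent, FinWait, Estab, Listen}.

{SynSent, FinWait, Estab, Listen}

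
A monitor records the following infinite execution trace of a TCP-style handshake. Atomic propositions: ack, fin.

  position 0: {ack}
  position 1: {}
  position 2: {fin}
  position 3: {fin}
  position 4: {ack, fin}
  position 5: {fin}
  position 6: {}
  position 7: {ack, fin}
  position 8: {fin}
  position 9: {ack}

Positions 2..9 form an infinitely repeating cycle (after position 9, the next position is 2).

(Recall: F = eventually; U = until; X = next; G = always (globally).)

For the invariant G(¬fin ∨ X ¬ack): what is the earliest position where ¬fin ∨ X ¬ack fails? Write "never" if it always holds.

Check ¬fin ∨ X ¬ack at each position in order: 0 ✓, 1 ✓, 2 ✓.
At position 3 the labels are {fin} and the next position 4 has {ack, fin}, so ¬fin ∨ X ¬ack is false there. This is the first violation.

3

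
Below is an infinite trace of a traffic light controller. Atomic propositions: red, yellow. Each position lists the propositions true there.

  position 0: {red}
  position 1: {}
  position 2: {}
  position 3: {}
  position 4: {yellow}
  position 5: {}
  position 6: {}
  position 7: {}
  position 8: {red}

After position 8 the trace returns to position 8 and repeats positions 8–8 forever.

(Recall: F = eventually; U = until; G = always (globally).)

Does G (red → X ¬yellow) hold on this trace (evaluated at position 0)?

red → X ¬yellow holds at every position 0..8, and those are all positions ever visited, so G (red → X ¬yellow) holds.
Positions where red holds: 0, 8.
Check X ¬yellow at each: 0→ok, 8→ok.

Holds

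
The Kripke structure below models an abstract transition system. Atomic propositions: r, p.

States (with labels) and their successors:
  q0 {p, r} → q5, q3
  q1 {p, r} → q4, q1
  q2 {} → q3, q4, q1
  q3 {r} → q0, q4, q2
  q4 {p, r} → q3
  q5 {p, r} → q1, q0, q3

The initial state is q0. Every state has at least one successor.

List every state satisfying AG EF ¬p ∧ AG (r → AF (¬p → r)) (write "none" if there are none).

States satisfying EF ¬p: {q0, q1, q2, q3, q4, q5}.
States satisfying AG EF ¬p: {q0, q1, q2, q3, q4, q5}.
States satisfying r → AF (¬p → r): {q0, q1, q2, q3, q4, q5}.
States satisfying AG (r → AF (¬p → r)): {q0, q1, q2, q3, q4, q5}.
States satisfying AG EF ¬p ∧ AG (r → AF (¬p → r)): {q0, q1, q2, q3, q4, q5}.

{q0, q1, q2, q3, q4, q5}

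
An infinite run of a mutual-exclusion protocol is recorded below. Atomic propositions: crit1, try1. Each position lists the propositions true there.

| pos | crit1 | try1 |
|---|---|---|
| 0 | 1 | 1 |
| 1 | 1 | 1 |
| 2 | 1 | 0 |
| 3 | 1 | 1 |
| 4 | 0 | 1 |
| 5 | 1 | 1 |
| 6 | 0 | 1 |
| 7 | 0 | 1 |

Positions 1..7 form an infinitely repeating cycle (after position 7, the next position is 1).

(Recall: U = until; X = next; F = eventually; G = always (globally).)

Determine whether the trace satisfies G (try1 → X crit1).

Violated

try1 → X crit1 must hold at every position from 0 onward. It fails at position 3, so G (try1 → X crit1) is false.
Positions where try1 holds: 0, 1, 3, 4, 5, 6, 7.
Check X crit1 at each: 0→ok, 1→ok, 3→fails, 4→ok, 5→fails, 6→fails, 7→ok.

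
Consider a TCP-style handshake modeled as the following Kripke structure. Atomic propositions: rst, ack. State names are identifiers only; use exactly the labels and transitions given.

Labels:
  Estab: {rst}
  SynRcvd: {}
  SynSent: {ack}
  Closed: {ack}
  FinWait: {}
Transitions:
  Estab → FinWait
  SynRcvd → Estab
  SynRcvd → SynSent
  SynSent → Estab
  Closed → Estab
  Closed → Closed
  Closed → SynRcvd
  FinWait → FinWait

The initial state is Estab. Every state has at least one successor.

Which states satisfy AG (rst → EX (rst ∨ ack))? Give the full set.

{FinWait}

States satisfying rst → EX (rst ∨ ack): {SynRcvd, SynSent, Closed, FinWait}.
States satisfying AG (rst → EX (rst ∨ ack)): {FinWait}.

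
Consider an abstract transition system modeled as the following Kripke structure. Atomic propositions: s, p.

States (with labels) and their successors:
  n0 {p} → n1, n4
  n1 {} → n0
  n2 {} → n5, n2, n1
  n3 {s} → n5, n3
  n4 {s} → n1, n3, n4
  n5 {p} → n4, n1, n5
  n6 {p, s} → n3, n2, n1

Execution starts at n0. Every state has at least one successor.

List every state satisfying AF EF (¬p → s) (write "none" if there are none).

{n0, n1, n2, n3, n4, n5, n6}

States satisfying EF (¬p → s): {n0, n1, n2, n3, n4, n5, n6}.
States satisfying AF EF (¬p → s): {n0, n1, n2, n3, n4, n5, n6}.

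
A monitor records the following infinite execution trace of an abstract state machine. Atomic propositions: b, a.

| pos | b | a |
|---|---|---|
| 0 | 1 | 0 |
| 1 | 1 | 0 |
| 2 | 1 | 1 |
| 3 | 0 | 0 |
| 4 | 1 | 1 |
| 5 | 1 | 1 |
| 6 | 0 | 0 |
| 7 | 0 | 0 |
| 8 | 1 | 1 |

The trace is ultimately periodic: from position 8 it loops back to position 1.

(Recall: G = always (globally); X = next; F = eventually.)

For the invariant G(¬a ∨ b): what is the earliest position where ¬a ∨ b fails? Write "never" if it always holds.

¬a ∨ b holds at every position 0..8, and those are all the positions the trace ever visits, so the invariant G(¬a ∨ b) is never violated.

never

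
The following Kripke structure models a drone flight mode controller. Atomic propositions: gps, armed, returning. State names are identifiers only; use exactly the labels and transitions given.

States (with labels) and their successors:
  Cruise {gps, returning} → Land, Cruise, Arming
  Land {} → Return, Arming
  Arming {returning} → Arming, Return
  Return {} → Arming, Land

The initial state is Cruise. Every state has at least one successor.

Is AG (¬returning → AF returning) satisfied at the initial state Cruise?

Does not hold

States satisfying ¬returning → AF returning: {Cruise, Arming}.
States satisfying AG (¬returning → AF returning): ∅.
Land is reachable from Cruise and violates ¬returning → AF returning, so AG fails at Cruise.
Cruise ∉ Sat(AG (¬returning → AF returning)).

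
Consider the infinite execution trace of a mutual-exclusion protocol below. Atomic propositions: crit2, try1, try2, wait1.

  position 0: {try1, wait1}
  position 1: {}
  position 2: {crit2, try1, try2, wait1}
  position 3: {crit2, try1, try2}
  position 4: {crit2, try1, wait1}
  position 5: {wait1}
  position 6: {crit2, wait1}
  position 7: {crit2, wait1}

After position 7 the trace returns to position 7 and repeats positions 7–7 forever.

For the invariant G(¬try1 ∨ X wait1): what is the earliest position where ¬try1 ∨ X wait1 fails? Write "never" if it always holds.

At position 0 the labels are {try1, wait1} and the next position 1 has {}, so ¬try1 ∨ X wait1 is false there. This is the first violation.

0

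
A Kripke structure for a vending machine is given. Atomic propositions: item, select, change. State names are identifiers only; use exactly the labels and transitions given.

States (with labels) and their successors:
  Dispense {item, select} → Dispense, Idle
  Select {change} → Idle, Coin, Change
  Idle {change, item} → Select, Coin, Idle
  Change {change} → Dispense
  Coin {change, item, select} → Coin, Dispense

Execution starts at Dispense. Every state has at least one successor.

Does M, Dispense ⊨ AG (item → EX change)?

Holds

States satisfying item → EX change: {Dispense, Select, Idle, Change, Coin}.
States satisfying AG (item → EX change): {Dispense, Select, Idle, Change, Coin}.
Every state reachable from Dispense satisfies item → EX change.
Dispense ∈ Sat(AG (item → EX change)).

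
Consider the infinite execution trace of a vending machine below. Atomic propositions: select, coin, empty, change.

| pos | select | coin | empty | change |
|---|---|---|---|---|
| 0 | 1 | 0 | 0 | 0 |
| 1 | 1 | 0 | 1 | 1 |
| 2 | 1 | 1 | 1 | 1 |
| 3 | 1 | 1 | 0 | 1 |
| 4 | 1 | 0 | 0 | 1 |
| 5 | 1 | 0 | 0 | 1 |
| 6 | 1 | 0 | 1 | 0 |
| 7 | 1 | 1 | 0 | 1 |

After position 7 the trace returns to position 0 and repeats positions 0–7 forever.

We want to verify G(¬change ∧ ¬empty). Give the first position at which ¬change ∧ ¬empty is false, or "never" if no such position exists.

1

Check ¬change ∧ ¬empty at each position in order: 0 ✓.
At position 1 the labels are {change, empty, select}, so ¬change ∧ ¬empty is false there. This is the first violation.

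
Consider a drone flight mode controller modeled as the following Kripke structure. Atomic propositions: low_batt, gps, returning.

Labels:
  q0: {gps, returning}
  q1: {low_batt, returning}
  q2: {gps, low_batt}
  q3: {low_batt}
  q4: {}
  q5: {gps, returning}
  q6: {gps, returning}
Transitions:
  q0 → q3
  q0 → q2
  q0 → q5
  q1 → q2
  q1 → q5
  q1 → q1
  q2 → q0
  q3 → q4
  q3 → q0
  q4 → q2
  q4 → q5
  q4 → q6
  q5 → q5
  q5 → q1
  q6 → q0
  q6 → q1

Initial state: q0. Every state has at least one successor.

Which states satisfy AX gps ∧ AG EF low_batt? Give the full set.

States satisfying gps: {q0, q2, q5, q6}.
States satisfying AX gps: {q2, q4}.
States satisfying EF low_batt: {q0, q1, q2, q3, q4, q5, q6}.
States satisfying AG EF low_batt: {q0, q1, q2, q3, q4, q5, q6}.
States satisfying AX gps ∧ AG EF low_batt: {q2, q4}.

{q2, q4}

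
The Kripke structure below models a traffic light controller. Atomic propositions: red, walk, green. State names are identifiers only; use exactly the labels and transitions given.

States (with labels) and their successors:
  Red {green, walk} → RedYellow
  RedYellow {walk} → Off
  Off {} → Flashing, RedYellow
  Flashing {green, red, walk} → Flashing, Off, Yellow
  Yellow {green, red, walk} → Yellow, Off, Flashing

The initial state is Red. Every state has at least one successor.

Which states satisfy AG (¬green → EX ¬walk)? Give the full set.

none

States satisfying ¬green → EX ¬walk: {Red, RedYellow, Flashing, Yellow}.
States satisfying AG (¬green → EX ¬walk): ∅.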